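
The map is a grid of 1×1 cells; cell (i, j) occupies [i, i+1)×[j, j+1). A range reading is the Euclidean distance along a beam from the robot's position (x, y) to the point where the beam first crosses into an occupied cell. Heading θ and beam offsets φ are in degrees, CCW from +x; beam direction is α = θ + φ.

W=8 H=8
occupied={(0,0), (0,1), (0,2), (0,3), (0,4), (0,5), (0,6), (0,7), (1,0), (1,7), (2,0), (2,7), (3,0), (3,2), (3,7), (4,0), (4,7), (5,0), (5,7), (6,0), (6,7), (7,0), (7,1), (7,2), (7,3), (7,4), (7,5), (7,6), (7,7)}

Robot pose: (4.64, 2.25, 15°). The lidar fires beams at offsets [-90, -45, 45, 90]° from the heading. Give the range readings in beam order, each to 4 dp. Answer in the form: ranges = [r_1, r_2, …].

beam 1: φ=-90°, α=285°
  direction (0.2588, -0.9659); cell (4,2); t to first gridline: x 1.3909, y 0.2588 (then +3.8637 / +1.0353)
    (4,1) via y @ 0.2588
    (4,0) via y @ 1.2941  # hit
  → r_1 = 1.2941
beam 2: φ=-45°, α=330°
  direction (0.8660, -0.5000); cell (4,2); t to first gridline: x 0.4157, y 0.5000 (then +1.1547 / +2.0000)
    (5,2) via x @ 0.4157
    (5,1) via y @ 0.5000
    (6,1) via x @ 1.5704
    (6,0) via y @ 2.5000  # hit
  → r_2 = 2.5000
beam 3: φ=45°, α=60°
  direction (0.5000, 0.8660); cell (4,2); t to first gridline: x 0.7200, y 0.8660 (then +2.0000 / +1.1547)
    (5,2) via x @ 0.7200
    (5,3) via y @ 0.8660
    (5,4) via y @ 2.0207
    (6,4) via x @ 2.7200
    (6,5) via y @ 3.1754
    (6,6) via y @ 4.3301
    (7,6) via x @ 4.7200  # hit
  → r_3 = 4.7200
beam 4: φ=90°, α=105°
  direction (-0.2588, 0.9659); cell (4,2); t to first gridline: x 2.4728, y 0.7765 (then +3.8637 / +1.0353)
    (4,3) via y @ 0.7765
    (4,4) via y @ 1.8117
    (3,4) via x @ 2.4728
    (3,5) via y @ 2.8470
    (3,6) via y @ 3.8823
    (3,7) via y @ 4.9176  # hit
  → r_4 = 4.9176

ranges = [1.2941, 2.5000, 4.7200, 4.9176]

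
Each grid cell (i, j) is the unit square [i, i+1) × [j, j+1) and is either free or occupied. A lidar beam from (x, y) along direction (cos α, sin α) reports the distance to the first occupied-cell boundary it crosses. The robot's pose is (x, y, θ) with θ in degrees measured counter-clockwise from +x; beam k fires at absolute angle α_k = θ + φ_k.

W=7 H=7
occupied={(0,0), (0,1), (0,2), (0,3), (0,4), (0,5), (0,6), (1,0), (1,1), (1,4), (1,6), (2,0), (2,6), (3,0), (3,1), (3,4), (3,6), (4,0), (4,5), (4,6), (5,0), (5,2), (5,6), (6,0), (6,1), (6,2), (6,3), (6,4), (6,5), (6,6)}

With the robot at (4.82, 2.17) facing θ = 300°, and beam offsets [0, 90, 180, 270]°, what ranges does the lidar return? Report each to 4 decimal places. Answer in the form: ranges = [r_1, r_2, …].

beam 1: φ=0°, α=300°
  direction (0.5000, -0.8660); cell (4,2); t to first gridline: x 0.3600, y 0.1963 (then +2.0000 / +1.1547)
    (4,1) via y @ 0.1963
    (5,1) via x @ 0.3600
    (5,0) via y @ 1.3510  # hit
  → r_1 = 1.3510
beam 2: φ=90°, α=30°
  direction (0.8660, 0.5000); cell (4,2); t to first gridline: x 0.2078, y 1.6600 (then +1.1547 / +2.0000)
    (5,2) via x @ 0.2078  # hit
  → r_2 = 0.2078
beam 3: φ=180°, α=120°
  direction (-0.5000, 0.8660); cell (4,2); t to first gridline: x 1.6400, y 0.9584 (then +2.0000 / +1.1547)
    (4,3) via y @ 0.9584
    (3,3) via x @ 1.6400
    (3,4) via y @ 2.1131  # hit
  → r_3 = 2.1131
beam 4: φ=270°, α=210°
  direction (-0.8660, -0.5000); cell (4,2); t to first gridline: x 0.9469, y 0.3400 (then +1.1547 / +2.0000)
    (4,1) via y @ 0.3400
    (3,1) via x @ 0.9469  # hit
  → r_4 = 0.9469

ranges = [1.3510, 0.2078, 2.1131, 0.9469]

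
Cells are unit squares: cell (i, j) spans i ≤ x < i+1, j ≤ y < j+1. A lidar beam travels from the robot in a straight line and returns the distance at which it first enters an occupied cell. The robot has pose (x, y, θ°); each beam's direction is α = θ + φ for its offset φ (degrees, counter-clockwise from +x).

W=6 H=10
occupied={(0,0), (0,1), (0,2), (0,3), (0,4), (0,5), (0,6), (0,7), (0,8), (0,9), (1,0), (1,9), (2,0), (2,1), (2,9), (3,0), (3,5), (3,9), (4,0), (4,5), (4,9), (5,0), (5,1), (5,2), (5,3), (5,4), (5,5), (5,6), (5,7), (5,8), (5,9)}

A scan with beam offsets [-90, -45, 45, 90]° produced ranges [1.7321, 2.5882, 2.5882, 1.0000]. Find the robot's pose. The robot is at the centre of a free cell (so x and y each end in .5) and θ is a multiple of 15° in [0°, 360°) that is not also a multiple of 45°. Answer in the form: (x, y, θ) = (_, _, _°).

(x, y, θ) = (3.5, 2.5, 120°)

Enumerate (i+0.5, j+0.5, θ) over the 29 free cells and 16 admissible headings. For each, cast all 4 beams and compare to the given ranges.
  (4.5, 6.5, 15°): beam 1 = 0.5176 ≠ 1.7321 ✗
  (4.5, 6.5, 240°): beam 1 = 4.0415 ≠ 1.7321 ✗
  (3.5, 7.5, 255°): beam 1 = 2.5882 ≠ 1.7321 ✗
  …
  (3.5, 2.5, 120°): r_1=1.7321, r_2=2.5882, r_3=2.5882, r_4=1.0000 — all match ✓
No second candidate reproduces the full scan.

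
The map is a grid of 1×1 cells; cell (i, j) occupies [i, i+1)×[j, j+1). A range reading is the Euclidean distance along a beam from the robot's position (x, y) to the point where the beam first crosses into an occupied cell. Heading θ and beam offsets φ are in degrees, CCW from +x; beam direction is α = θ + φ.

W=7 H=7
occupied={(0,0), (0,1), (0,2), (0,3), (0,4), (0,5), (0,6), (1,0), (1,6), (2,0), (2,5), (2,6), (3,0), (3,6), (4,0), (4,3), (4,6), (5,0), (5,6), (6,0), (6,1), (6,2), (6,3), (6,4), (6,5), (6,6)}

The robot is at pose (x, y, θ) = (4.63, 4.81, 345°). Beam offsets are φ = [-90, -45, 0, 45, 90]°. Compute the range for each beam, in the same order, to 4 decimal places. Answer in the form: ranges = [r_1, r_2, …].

ranges = [0.8386, 2.7400, 1.4183, 1.5819, 1.2320]

beam 1: φ=-90°, α=255°
  direction (-0.2588, -0.9659); cell (4,4); t to first gridline: x 2.4341, y 0.8386 (then +3.8637 / +1.0353)
    (4,3) via y @ 0.8386  # hit
  → r_1 = 0.8386
beam 2: φ=-45°, α=300°
  direction (0.5000, -0.8660); cell (4,4); t to first gridline: x 0.7400, y 0.9353 (then +2.0000 / +1.1547)
    (5,4) via x @ 0.7400
    (5,3) via y @ 0.9353
    (5,2) via y @ 2.0900
    (6,2) via x @ 2.7400  # hit
  → r_2 = 2.7400
beam 3: φ=0°, α=345°
  direction (0.9659, -0.2588); cell (4,4); t to first gridline: x 0.3831, y 3.1296 (then +1.0353 / +3.8637)
    (5,4) via x @ 0.3831
    (6,4) via x @ 1.4183  # hit
  → r_3 = 1.4183
beam 4: φ=45°, α=30°
  direction (0.8660, 0.5000); cell (4,4); t to first gridline: x 0.4272, y 0.3800 (then +1.1547 / +2.0000)
    (4,5) via y @ 0.3800
    (5,5) via x @ 0.4272
    (6,5) via x @ 1.5819  # hit
  → r_4 = 1.5819
beam 5: φ=90°, α=75°
  direction (0.2588, 0.9659); cell (4,4); t to first gridline: x 1.4296, y 0.1967 (then +3.8637 / +1.0353)
    (4,5) via y @ 0.1967
    (4,6) via y @ 1.2320  # hit
  → r_5 = 1.2320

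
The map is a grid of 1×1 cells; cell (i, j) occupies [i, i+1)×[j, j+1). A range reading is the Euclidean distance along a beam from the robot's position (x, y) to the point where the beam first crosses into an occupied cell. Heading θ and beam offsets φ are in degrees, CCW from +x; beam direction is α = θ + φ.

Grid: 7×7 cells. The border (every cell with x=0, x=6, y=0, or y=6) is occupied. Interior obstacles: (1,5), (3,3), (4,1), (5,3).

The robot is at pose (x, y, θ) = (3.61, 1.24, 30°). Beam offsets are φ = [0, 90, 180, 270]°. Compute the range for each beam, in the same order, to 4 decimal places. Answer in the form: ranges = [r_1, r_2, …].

beam 1: φ=0°, α=30°
  cosα=0.8660 sinα=0.5000 | (3,1) | tMaxX 0.4503 tMaxY 1.5200 | tΔX 1.1547 tΔY 2.0000
    t=0.4503 [x] (4,1) — stop
  → r_1 = 0.4503
beam 2: φ=90°, α=120°
  cosα=-0.5000 sinα=0.8660 | (3,1) | tMaxX 1.2200 tMaxY 0.8776 | tΔX 2.0000 tΔY 1.1547
    t=0.8776 [y] (3,2)
    t=1.2200 [x] (2,2)
    t=2.0323 [y] (2,3)
    t=3.1870 [y] (2,4)
    t=3.2200 [x] (1,4)
    t=4.3417 [y] (1,5) — stop
  → r_2 = 4.3417
beam 3: φ=180°, α=210°
  cosα=-0.8660 sinα=-0.5000 | (3,1) | tMaxX 0.7044 tMaxY 0.4800 | tΔX 1.1547 tΔY 2.0000
    t=0.4800 [y] (3,0) — stop
  → r_3 = 0.4800
beam 4: φ=270°, α=300°
  cosα=0.5000 sinα=-0.8660 | (3,1) | tMaxX 0.7800 tMaxY 0.2771 | tΔX 2.0000 tΔY 1.1547
    t=0.2771 [y] (3,0) — stop
  → r_4 = 0.2771

ranges = [0.4503, 4.3417, 0.4800, 0.2771]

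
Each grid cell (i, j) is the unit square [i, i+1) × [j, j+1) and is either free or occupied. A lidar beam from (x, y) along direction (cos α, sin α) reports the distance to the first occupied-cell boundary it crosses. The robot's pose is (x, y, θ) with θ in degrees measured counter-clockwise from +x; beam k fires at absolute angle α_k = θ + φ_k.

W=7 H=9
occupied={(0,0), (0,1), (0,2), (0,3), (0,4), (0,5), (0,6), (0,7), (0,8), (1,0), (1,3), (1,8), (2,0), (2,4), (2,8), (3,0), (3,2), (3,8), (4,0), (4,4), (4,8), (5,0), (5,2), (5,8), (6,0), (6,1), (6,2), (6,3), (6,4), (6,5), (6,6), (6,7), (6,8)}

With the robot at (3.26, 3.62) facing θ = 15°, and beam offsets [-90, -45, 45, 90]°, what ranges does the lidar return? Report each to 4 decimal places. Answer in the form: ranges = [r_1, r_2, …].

beam 1: φ=-90°, α=285°
  d=(0.2588,-0.9659)  start (3,3)  tX=2.8591 tY=0.6419  stride 1/|dx|=3.8637 1/|dy|=1.0353
    cross y-line → (3,2), t=0.6419 (wall)
  → r_1 = 0.6419
beam 2: φ=-45°, α=330°
  d=(0.8660,-0.5000)  start (3,3)  tX=0.8545 tY=1.2400  stride 1/|dx|=1.1547 1/|dy|=2.0000
    cross x-line → (4,3), t=0.8545
    cross y-line → (4,2), t=1.2400
    cross x-line → (5,2), t=2.0092 (wall)
  → r_2 = 2.0092
beam 3: φ=45°, α=60°
  d=(0.5000,0.8660)  start (3,3)  tX=1.4800 tY=0.4388  stride 1/|dx|=2.0000 1/|dy|=1.1547
    cross y-line → (3,4), t=0.4388
    cross x-line → (4,4), t=1.4800 (wall)
  → r_3 = 1.4800
beam 4: φ=90°, α=105°
  d=(-0.2588,0.9659)  start (3,3)  tX=1.0046 tY=0.3934  stride 1/|dx|=3.8637 1/|dy|=1.0353
    cross y-line → (3,4), t=0.3934
    cross x-line → (2,4), t=1.0046 (wall)
  → r_4 = 1.0046

ranges = [0.6419, 2.0092, 1.4800, 1.0046]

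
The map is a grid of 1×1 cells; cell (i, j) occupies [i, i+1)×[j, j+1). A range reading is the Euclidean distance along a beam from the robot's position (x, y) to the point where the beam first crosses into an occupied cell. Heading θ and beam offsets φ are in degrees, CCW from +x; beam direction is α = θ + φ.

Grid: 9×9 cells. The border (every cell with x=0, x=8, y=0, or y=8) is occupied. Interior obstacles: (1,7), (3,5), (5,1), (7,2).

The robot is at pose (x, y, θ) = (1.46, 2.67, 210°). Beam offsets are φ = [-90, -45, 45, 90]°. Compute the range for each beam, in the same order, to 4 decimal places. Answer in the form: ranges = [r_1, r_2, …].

beam 1: φ=-90°, α=120°
  cosα=-0.5000 sinα=0.8660 | (1,2) | tMaxX 0.9200 tMaxY 0.3811 | tΔX 2.0000 tΔY 1.1547
    t=0.3811 [y] (1,3)
    t=0.9200 [x] (0,3) — stop
  → r_1 = 0.9200
beam 2: φ=-45°, α=165°
  cosα=-0.9659 sinα=0.2588 | (1,2) | tMaxX 0.4762 tMaxY 1.2750 | tΔX 1.0353 tΔY 3.8637
    t=0.4762 [x] (0,2) — stop
  → r_2 = 0.4762
beam 3: φ=45°, α=255°
  cosα=-0.2588 sinα=-0.9659 | (1,2) | tMaxX 1.7773 tMaxY 0.6936 | tΔX 3.8637 tΔY 1.0353
    t=0.6936 [y] (1,1)
    t=1.7289 [y] (1,0) — stop
  → r_3 = 1.7289
beam 4: φ=90°, α=300°
  cosα=0.5000 sinα=-0.8660 | (1,2) | tMaxX 1.0800 tMaxY 0.7736 | tΔX 2.0000 tΔY 1.1547
    t=0.7736 [y] (1,1)
    t=1.0800 [x] (2,1)
    t=1.9283 [y] (2,0) — stop
  → r_4 = 1.9283

ranges = [0.9200, 0.4762, 1.7289, 1.9283]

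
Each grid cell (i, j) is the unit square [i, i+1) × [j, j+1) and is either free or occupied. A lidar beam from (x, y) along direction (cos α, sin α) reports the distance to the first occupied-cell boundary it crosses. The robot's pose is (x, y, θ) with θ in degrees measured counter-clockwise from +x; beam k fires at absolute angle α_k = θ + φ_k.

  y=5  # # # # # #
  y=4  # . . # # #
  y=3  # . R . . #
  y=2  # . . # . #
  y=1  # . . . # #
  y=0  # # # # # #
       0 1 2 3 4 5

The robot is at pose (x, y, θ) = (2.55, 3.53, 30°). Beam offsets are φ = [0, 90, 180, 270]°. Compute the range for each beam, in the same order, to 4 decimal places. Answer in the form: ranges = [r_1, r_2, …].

ranges = [0.9400, 1.6974, 1.7898, 0.9000]

beam 1: φ=0°, α=30°
  cosα=0.8660 sinα=0.5000 | (2,3) | tMaxX 0.5196 tMaxY 0.9400 | tΔX 1.1547 tΔY 2.0000
    t=0.5196 [x] (3,3)
    t=0.9400 [y] (3,4) — stop
  → r_1 = 0.9400
beam 2: φ=90°, α=120°
  cosα=-0.5000 sinα=0.8660 | (2,3) | tMaxX 1.1000 tMaxY 0.5427 | tΔX 2.0000 tΔY 1.1547
    t=0.5427 [y] (2,4)
    t=1.1000 [x] (1,4)
    t=1.6974 [y] (1,5) — stop
  → r_2 = 1.6974
beam 3: φ=180°, α=210°
  cosα=-0.8660 sinα=-0.5000 | (2,3) | tMaxX 0.6351 tMaxY 1.0600 | tΔX 1.1547 tΔY 2.0000
    t=0.6351 [x] (1,3)
    t=1.0600 [y] (1,2)
    t=1.7898 [x] (0,2) — stop
  → r_3 = 1.7898
beam 4: φ=270°, α=300°
  cosα=0.5000 sinα=-0.8660 | (2,3) | tMaxX 0.9000 tMaxY 0.6120 | tΔX 2.0000 tΔY 1.1547
    t=0.6120 [y] (2,2)
    t=0.9000 [x] (3,2) — stop
  → r_4 = 0.9000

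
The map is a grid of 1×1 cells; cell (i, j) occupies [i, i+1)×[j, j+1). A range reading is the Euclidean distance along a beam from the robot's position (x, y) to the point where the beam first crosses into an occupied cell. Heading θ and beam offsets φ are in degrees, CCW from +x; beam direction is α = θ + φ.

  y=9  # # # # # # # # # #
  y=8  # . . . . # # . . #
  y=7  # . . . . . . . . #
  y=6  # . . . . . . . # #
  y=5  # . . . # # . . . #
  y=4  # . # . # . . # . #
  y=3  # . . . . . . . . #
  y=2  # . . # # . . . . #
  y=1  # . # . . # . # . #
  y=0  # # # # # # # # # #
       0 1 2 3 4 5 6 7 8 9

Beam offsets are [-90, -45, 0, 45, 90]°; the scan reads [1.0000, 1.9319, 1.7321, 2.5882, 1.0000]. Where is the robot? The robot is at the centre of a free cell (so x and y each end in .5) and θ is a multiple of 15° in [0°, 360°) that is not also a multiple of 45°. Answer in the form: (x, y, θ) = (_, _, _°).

The pose lattice has 51·16 = 816 candidates. Test each by forward raycasting.
  (6.5, 4.5, 285°): beam 1 = 1.5529 ≠ 1.0000 ✗
  (4.5, 7.5, 210°): beam 1 = 1.7321 ≠ 1.0000 ✗
  (5.5, 4.5, 60°): beam 1 = 4.0415 ≠ 1.0000 ✗
  …
  (1.5, 3.5, 330°): r_1=1.0000, r_2=1.9319, r_3=1.7321, r_4=2.5882, r_5=1.0000 — all match ✓
No second candidate reproduces the full scan.

(x, y, θ) = (1.5, 3.5, 330°)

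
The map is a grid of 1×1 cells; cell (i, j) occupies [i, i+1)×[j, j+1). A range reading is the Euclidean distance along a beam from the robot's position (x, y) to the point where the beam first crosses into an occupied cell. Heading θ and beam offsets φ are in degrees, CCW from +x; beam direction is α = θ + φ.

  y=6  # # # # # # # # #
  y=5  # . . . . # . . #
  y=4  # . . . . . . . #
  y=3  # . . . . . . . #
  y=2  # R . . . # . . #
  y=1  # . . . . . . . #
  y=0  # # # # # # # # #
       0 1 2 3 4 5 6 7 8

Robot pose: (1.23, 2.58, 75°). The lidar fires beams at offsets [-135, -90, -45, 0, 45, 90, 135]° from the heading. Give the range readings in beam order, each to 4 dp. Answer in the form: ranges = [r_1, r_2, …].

beam 1: φ=-135°, α=300°
  cosα=0.5000 sinα=-0.8660 | (1,2) | tMaxX 1.5400 tMaxY 0.6697 | tΔX 2.0000 tΔY 1.1547
    t=0.6697 [y] (1,1)
    t=1.5400 [x] (2,1)
    t=1.8244 [y] (2,0) — stop
  → r_1 = 1.8244
beam 2: φ=-90°, α=345°
  cosα=0.9659 sinα=-0.2588 | (1,2) | tMaxX 0.7972 tMaxY 2.2409 | tΔX 1.0353 tΔY 3.8637
    t=0.7972 [x] (2,2)
    t=1.8324 [x] (3,2)
    t=2.2409 [y] (3,1)
    t=2.8677 [x] (4,1)
    t=3.9030 [x] (5,1)
    t=4.9383 [x] (6,1)
    t=5.9735 [x] (7,1)
    t=6.1047 [y] (7,0) — stop
  → r_2 = 6.1047
beam 3: φ=-45°, α=30°
  cosα=0.8660 sinα=0.5000 | (1,2) | tMaxX 0.8891 tMaxY 0.8400 | tΔX 1.1547 tΔY 2.0000
    t=0.8400 [y] (1,3)
    t=0.8891 [x] (2,3)
    t=2.0438 [x] (3,3)
    t=2.8400 [y] (3,4)
    t=3.1985 [x] (4,4)
    t=4.3532 [x] (5,4)
    t=4.8400 [y] (5,5) — stop
  → r_3 = 4.8400
beam 4: φ=0°, α=75°
  cosα=0.2588 sinα=0.9659 | (1,2) | tMaxX 2.9751 tMaxY 0.4348 | tΔX 3.8637 tΔY 1.0353
    t=0.4348 [y] (1,3)
    t=1.4701 [y] (1,4)
    t=2.5054 [y] (1,5)
    t=2.9751 [x] (2,5)
    t=3.5406 [y] (2,6) — stop
  → r_4 = 3.5406
beam 5: φ=45°, α=120°
  cosα=-0.5000 sinα=0.8660 | (1,2) | tMaxX 0.4600 tMaxY 0.4850 | tΔX 2.0000 tΔY 1.1547
    t=0.4600 [x] (0,2) — stop
  → r_5 = 0.4600
beam 6: φ=90°, α=165°
  cosα=-0.9659 sinα=0.2588 | (1,2) | tMaxX 0.2381 tMaxY 1.6228 | tΔX 1.0353 tΔY 3.8637
    t=0.2381 [x] (0,2) — stop
  → r_6 = 0.2381
beam 7: φ=135°, α=210°
  cosα=-0.8660 sinα=-0.5000 | (1,2) | tMaxX 0.2656 tMaxY 1.1600 | tΔX 1.1547 tΔY 2.0000
    t=0.2656 [x] (0,2) — stop
  → r_7 = 0.2656

ranges = [1.8244, 6.1047, 4.8400, 3.5406, 0.4600, 0.2381, 0.2656]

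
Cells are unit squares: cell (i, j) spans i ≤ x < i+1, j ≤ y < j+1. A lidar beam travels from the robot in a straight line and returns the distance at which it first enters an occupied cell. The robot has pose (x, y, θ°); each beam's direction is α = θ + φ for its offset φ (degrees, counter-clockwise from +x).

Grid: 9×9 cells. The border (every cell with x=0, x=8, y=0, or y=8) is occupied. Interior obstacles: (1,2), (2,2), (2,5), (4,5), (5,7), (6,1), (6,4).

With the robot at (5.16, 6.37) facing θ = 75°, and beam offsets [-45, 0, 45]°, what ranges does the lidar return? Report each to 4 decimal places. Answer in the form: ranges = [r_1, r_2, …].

ranges = [3.2600, 0.6522, 1.8822]

beam 1: φ=-45°, α=30°
  cosα=0.8660 sinα=0.5000 | (5,6) | tMaxX 0.9699 tMaxY 1.2600 | tΔX 1.1547 tΔY 2.0000
    t=0.9699 [x] (6,6)
    t=1.2600 [y] (6,7)
    t=2.1246 [x] (7,7)
    t=3.2600 [y] (7,8) — stop
  → r_1 = 3.2600
beam 2: φ=0°, α=75°
  cosα=0.2588 sinα=0.9659 | (5,6) | tMaxX 3.2455 tMaxY 0.6522 | tΔX 3.8637 tΔY 1.0353
    t=0.6522 [y] (5,7) — stop
  → r_2 = 0.6522
beam 3: φ=45°, α=120°
  cosα=-0.5000 sinα=0.8660 | (5,6) | tMaxX 0.3200 tMaxY 0.7275 | tΔX 2.0000 tΔY 1.1547
    t=0.3200 [x] (4,6)
    t=0.7275 [y] (4,7)
    t=1.8822 [y] (4,8) — stop
  → r_3 = 1.8822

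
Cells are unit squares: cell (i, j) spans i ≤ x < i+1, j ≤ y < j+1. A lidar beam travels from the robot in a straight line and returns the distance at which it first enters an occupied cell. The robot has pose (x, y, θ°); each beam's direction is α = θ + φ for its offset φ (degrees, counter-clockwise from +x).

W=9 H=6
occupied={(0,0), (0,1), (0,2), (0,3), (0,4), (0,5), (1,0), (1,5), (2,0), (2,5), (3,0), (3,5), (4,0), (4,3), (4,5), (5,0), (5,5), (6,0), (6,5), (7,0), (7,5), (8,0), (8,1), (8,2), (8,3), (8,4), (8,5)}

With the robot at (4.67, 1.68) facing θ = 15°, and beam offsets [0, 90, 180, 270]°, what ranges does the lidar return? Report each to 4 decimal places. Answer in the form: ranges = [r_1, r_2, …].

ranges = [3.4475, 1.3666, 2.6273, 0.7040]

beam 1: φ=0°, α=15°
  dir = (cos 15°, sin 15°) = (0.9659, 0.2588); from cell (4,1)
  next x-line at t=0.3416, next y-line at t=1.2364; Δt_x=1.0353, Δt_y=3.8637
    x: enter (5,1) at t=0.3416
    y: enter (5,2) at t=1.2364
    x: enter (6,2) at t=1.3769
    x: enter (7,2) at t=2.4122
    x: enter (8,2) at t=3.4475 ← occupied
  → r_1 = 3.4475
beam 2: φ=90°, α=105°
  dir = (cos 105°, sin 105°) = (-0.2588, 0.9659); from cell (4,1)
  next x-line at t=2.5887, next y-line at t=0.3313; Δt_x=3.8637, Δt_y=1.0353
    y: enter (4,2) at t=0.3313
    y: enter (4,3) at t=1.3666 ← occupied
  → r_2 = 1.3666
beam 3: φ=180°, α=195°
  dir = (cos 195°, sin 195°) = (-0.9659, -0.2588); from cell (4,1)
  next x-line at t=0.6936, next y-line at t=2.6273; Δt_x=1.0353, Δt_y=3.8637
    x: enter (3,1) at t=0.6936
    x: enter (2,1) at t=1.7289
    y: enter (2,0) at t=2.6273 ← occupied
  → r_3 = 2.6273
beam 4: φ=270°, α=285°
  dir = (cos 285°, sin 285°) = (0.2588, -0.9659); from cell (4,1)
  next x-line at t=1.2750, next y-line at t=0.7040; Δt_x=3.8637, Δt_y=1.0353
    y: enter (4,0) at t=0.7040 ← occupied
  → r_4 = 0.7040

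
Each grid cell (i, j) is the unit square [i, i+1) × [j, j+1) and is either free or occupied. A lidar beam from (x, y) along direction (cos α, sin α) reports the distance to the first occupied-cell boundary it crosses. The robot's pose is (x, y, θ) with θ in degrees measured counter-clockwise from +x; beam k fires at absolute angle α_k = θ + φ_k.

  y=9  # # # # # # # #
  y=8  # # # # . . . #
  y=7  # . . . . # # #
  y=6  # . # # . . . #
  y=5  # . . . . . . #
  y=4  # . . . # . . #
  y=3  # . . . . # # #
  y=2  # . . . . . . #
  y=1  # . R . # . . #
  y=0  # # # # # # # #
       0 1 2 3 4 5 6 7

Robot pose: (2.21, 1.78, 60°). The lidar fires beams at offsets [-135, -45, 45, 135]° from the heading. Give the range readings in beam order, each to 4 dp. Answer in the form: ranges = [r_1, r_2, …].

beam 1: φ=-135°, α=285°
  dir = (cos 285°, sin 285°) = (0.2588, -0.9659); from cell (2,1)
  next x-line at t=3.0523, next y-line at t=0.8075; Δt_x=3.8637, Δt_y=1.0353
    y: enter (2,0) at t=0.8075 ← occupied
  → r_1 = 0.8075
beam 2: φ=-45°, α=15°
  dir = (cos 15°, sin 15°) = (0.9659, 0.2588); from cell (2,1)
  next x-line at t=0.8179, next y-line at t=0.8500; Δt_x=1.0353, Δt_y=3.8637
    x: enter (3,1) at t=0.8179
    y: enter (3,2) at t=0.8500
    x: enter (4,2) at t=1.8531
    x: enter (5,2) at t=2.8884
    x: enter (6,2) at t=3.9237
    y: enter (6,3) at t=4.7137 ← occupied
  → r_2 = 4.7137
beam 3: φ=45°, α=105°
  dir = (cos 105°, sin 105°) = (-0.2588, 0.9659); from cell (2,1)
  next x-line at t=0.8114, next y-line at t=0.2278; Δt_x=3.8637, Δt_y=1.0353
    y: enter (2,2) at t=0.2278
    x: enter (1,2) at t=0.8114
    y: enter (1,3) at t=1.2630
    y: enter (1,4) at t=2.2983
    y: enter (1,5) at t=3.3336
    y: enter (1,6) at t=4.3689
    x: enter (0,6) at t=4.6751 ← occupied
  → r_3 = 4.6751
beam 4: φ=135°, α=195°
  dir = (cos 195°, sin 195°) = (-0.9659, -0.2588); from cell (2,1)
  next x-line at t=0.2174, next y-line at t=3.0137; Δt_x=1.0353, Δt_y=3.8637
    x: enter (1,1) at t=0.2174
    x: enter (0,1) at t=1.2527 ← occupied
  → r_4 = 1.2527

ranges = [0.8075, 4.7137, 4.6751, 1.2527]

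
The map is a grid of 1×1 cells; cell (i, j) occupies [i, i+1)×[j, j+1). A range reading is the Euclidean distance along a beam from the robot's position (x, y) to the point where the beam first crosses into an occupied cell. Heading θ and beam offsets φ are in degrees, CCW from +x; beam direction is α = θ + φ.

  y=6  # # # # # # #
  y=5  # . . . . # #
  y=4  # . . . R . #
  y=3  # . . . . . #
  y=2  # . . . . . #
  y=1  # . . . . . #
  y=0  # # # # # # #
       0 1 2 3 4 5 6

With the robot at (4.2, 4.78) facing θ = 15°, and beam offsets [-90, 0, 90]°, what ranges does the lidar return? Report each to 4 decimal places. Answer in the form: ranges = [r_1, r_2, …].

ranges = [3.9133, 0.8500, 1.2630]

beam 1: φ=-90°, α=285°
  dir = (cos 285°, sin 285°) = (0.2588, -0.9659); from cell (4,4)
  next x-line at t=3.0910, next y-line at t=0.8075; Δt_x=3.8637, Δt_y=1.0353
    y: enter (4,3) at t=0.8075
    y: enter (4,2) at t=1.8428
    y: enter (4,1) at t=2.8781
    x: enter (5,1) at t=3.0910
    y: enter (5,0) at t=3.9133 ← occupied
  → r_1 = 3.9133
beam 2: φ=0°, α=15°
  dir = (cos 15°, sin 15°) = (0.9659, 0.2588); from cell (4,4)
  next x-line at t=0.8282, next y-line at t=0.8500; Δt_x=1.0353, Δt_y=3.8637
    x: enter (5,4) at t=0.8282
    y: enter (5,5) at t=0.8500 ← occupied
  → r_2 = 0.8500
beam 3: φ=90°, α=105°
  dir = (cos 105°, sin 105°) = (-0.2588, 0.9659); from cell (4,4)
  next x-line at t=0.7727, next y-line at t=0.2278; Δt_x=3.8637, Δt_y=1.0353
    y: enter (4,5) at t=0.2278
    x: enter (3,5) at t=0.7727
    y: enter (3,6) at t=1.2630 ← occupied
  → r_3 = 1.2630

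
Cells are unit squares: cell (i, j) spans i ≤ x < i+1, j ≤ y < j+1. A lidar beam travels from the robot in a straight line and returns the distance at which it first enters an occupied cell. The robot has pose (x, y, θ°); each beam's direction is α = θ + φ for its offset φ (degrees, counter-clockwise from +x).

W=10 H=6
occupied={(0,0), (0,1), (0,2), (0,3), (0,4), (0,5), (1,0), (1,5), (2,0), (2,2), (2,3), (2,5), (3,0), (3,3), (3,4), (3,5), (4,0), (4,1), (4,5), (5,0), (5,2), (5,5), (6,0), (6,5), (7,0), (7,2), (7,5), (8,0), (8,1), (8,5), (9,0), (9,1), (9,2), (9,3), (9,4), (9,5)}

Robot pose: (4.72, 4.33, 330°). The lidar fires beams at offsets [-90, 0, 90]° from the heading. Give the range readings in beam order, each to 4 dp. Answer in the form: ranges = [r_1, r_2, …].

beam 1: φ=-90°, α=240°
  d=(-0.5000,-0.8660)  start (4,4)  tX=1.4400 tY=0.3811  stride 1/|dx|=2.0000 1/|dy|=1.1547
    cross y-line → (4,3), t=0.3811
    cross x-line → (3,3), t=1.4400 (wall)
  → r_1 = 1.4400
beam 2: φ=0°, α=330°
  d=(0.8660,-0.5000)  start (4,4)  tX=0.3233 tY=0.6600  stride 1/|dx|=1.1547 1/|dy|=2.0000
    cross x-line → (5,4), t=0.3233
    cross y-line → (5,3), t=0.6600
    cross x-line → (6,3), t=1.4780
    cross x-line → (7,3), t=2.6327
    cross y-line → (7,2), t=2.6600 (wall)
  → r_2 = 2.6600
beam 3: φ=90°, α=60°
  d=(0.5000,0.8660)  start (4,4)  tX=0.5600 tY=0.7736  stride 1/|dx|=2.0000 1/|dy|=1.1547
    cross x-line → (5,4), t=0.5600
    cross y-line → (5,5), t=0.7736 (wall)
  → r_3 = 0.7736

ranges = [1.4400, 2.6600, 0.7736]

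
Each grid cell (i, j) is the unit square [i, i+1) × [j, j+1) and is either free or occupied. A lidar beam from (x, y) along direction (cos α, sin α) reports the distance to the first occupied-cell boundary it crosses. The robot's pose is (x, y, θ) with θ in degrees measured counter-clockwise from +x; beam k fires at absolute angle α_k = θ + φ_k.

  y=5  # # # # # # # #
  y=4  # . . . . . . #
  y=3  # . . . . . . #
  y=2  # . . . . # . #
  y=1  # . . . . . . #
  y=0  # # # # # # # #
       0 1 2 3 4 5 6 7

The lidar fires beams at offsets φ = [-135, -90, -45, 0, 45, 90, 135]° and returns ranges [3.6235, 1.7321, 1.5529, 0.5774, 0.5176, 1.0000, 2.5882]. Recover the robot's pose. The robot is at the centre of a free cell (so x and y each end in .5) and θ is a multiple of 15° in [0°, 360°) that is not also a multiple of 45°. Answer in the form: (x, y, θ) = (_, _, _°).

(x, y, θ) = (2.5, 1.5, 240°)

Enumerate (i+0.5, j+0.5, θ) over the 23 free cells and 16 admissible headings. For each, cast all 7 beams and compare to the given ranges.
  (3.5, 1.5, 120°): beam 1 = 1.9319 ≠ 3.6235 ✗
  (3.5, 2.5, 255°): beam 1 = 2.8868 ≠ 3.6235 ✗
  (1.5, 4.5, 300°): beam 1 = 0.5176 ≠ 3.6235 ✗
  (4.5, 1.5, 285°): beam 1 = 4.0415 ≠ 3.6235 ✗
  …
  (2.5, 1.5, 240°): r_1=3.6235, r_2=1.7321, r_3=1.5529, r_4=0.5774, r_5=0.5176, r_6=1.0000, r_7=2.5882 — all match ✓
Unique over the lattice → pose = (2.5, 1.5, 240°).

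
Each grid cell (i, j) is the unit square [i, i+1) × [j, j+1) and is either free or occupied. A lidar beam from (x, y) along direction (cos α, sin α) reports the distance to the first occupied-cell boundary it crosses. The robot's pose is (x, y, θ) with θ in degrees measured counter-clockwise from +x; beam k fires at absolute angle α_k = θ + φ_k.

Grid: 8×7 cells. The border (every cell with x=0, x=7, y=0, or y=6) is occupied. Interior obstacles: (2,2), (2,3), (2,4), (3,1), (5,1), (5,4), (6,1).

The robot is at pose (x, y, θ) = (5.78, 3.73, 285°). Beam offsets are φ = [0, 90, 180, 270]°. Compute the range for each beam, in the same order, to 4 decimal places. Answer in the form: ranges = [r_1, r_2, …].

ranges = [1.7910, 1.2630, 0.2795, 2.8781]

beam 1: φ=0°, α=285°
  dir = (cos 285°, sin 285°) = (0.2588, -0.9659); from cell (5,3)
  next x-line at t=0.8500, next y-line at t=0.7558; Δt_x=3.8637, Δt_y=1.0353
    y: enter (5,2) at t=0.7558
    x: enter (6,2) at t=0.8500
    y: enter (6,1) at t=1.7910 ← occupied
  → r_1 = 1.7910
beam 2: φ=90°, α=15°
  dir = (cos 15°, sin 15°) = (0.9659, 0.2588); from cell (5,3)
  next x-line at t=0.2278, next y-line at t=1.0432; Δt_x=1.0353, Δt_y=3.8637
    x: enter (6,3) at t=0.2278
    y: enter (6,4) at t=1.0432
    x: enter (7,4) at t=1.2630 ← occupied
  → r_2 = 1.2630
beam 3: φ=180°, α=105°
  dir = (cos 105°, sin 105°) = (-0.2588, 0.9659); from cell (5,3)
  next x-line at t=3.0137, next y-line at t=0.2795; Δt_x=3.8637, Δt_y=1.0353
    y: enter (5,4) at t=0.2795 ← occupied
  → r_3 = 0.2795
beam 4: φ=270°, α=195°
  dir = (cos 195°, sin 195°) = (-0.9659, -0.2588); from cell (5,3)
  next x-line at t=0.8075, next y-line at t=2.8205; Δt_x=1.0353, Δt_y=3.8637
    x: enter (4,3) at t=0.8075
    x: enter (3,3) at t=1.8428
    y: enter (3,2) at t=2.8205
    x: enter (2,2) at t=2.8781 ← occupied
  → r_4 = 2.8781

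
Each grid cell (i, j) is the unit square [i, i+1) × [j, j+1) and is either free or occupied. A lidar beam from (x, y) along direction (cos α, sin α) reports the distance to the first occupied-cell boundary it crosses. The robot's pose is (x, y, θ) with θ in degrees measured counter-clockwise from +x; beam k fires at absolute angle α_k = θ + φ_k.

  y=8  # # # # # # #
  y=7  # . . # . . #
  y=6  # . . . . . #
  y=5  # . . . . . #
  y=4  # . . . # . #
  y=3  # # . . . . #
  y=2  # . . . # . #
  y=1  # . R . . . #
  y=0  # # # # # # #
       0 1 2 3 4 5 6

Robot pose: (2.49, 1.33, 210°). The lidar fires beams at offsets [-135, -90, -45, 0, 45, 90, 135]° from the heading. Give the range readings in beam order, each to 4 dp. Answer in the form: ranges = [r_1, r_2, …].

ranges = [6.9053, 1.9283, 1.5426, 0.6600, 0.3416, 0.3811, 1.2750]

beam 1: φ=-135°, α=75°
  d=(0.2588,0.9659)  start (2,1)  tX=1.9705 tY=0.6936  stride 1/|dx|=3.8637 1/|dy|=1.0353
    cross y-line → (2,2), t=0.6936
    cross y-line → (2,3), t=1.7289
    cross x-line → (3,3), t=1.9705
    cross y-line → (3,4), t=2.7642
    cross y-line → (3,5), t=3.7995
    cross y-line → (3,6), t=4.8347
    cross x-line → (4,6), t=5.8342
    cross y-line → (4,7), t=5.8700
    cross y-line → (4,8), t=6.9053 (wall)
  → r_1 = 6.9053
beam 2: φ=-90°, α=120°
  d=(-0.5000,0.8660)  start (2,1)  tX=0.9800 tY=0.7736  stride 1/|dx|=2.0000 1/|dy|=1.1547
    cross y-line → (2,2), t=0.7736
    cross x-line → (1,2), t=0.9800
    cross y-line → (1,3), t=1.9283 (wall)
  → r_2 = 1.9283
beam 3: φ=-45°, α=165°
  d=(-0.9659,0.2588)  start (2,1)  tX=0.5073 tY=2.5887  stride 1/|dx|=1.0353 1/|dy|=3.8637
    cross x-line → (1,1), t=0.5073
    cross x-line → (0,1), t=1.5426 (wall)
  → r_3 = 1.5426
beam 4: φ=0°, α=210°
  d=(-0.8660,-0.5000)  start (2,1)  tX=0.5658 tY=0.6600  stride 1/|dx|=1.1547 1/|dy|=2.0000
    cross x-line → (1,1), t=0.5658
    cross y-line → (1,0), t=0.6600 (wall)
  → r_4 = 0.6600
beam 5: φ=45°, α=255°
  d=(-0.2588,-0.9659)  start (2,1)  tX=1.8932 tY=0.3416  stride 1/|dx|=3.8637 1/|dy|=1.0353
    cross y-line → (2,0), t=0.3416 (wall)
  → r_5 = 0.3416
beam 6: φ=90°, α=300°
  d=(0.5000,-0.8660)  start (2,1)  tX=1.0200 tY=0.3811  stride 1/|dx|=2.0000 1/|dy|=1.1547
    cross y-line → (2,0), t=0.3811 (wall)
  → r_6 = 0.3811
beam 7: φ=135°, α=345°
  d=(0.9659,-0.2588)  start (2,1)  tX=0.5280 tY=1.2750  stride 1/|dx|=1.0353 1/|dy|=3.8637
    cross x-line → (3,1), t=0.5280
    cross y-line → (3,0), t=1.2750 (wall)
  → r_7 = 1.2750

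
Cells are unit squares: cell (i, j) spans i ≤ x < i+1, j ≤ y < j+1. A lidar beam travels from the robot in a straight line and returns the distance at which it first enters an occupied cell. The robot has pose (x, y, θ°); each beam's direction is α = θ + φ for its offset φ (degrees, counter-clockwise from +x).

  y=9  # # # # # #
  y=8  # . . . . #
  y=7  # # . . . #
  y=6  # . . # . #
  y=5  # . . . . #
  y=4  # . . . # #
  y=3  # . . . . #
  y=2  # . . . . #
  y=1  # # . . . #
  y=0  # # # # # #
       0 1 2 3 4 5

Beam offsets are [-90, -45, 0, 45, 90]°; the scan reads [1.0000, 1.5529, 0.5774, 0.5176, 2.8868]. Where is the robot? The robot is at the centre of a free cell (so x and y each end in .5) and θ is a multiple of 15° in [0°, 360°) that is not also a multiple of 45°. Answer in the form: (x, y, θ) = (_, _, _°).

(x, y, θ) = (3.5, 5.5, 60°)

Enumerate (i+0.5, j+0.5, θ) over the 28 free cells and 16 admissible headings. For each, cast all 5 beams and compare to the given ranges.
  (2.5, 5.5, 165°): beam 1 = 3.6235 ≠ 1.0000 ✗
  (2.5, 3.5, 75°): beam 1 = 2.5882 ≠ 1.0000 ✗
  (4.5, 3.5, 15°): beam 1 = 1.9319 ≠ 1.0000 ✗
  (4.5, 6.5, 165°): beam 1 = 1.9319 ≠ 1.0000 ✗
  (4.5, 7.5, 75°): beam 1 = 0.5176 ≠ 1.0000 ✗
  …
  (3.5, 5.5, 60°): r_1=1.0000, r_2=1.5529, r_3=0.5774, r_4=0.5176, r_5=2.8868 — all match ✓
Unique over the lattice → pose = (3.5, 5.5, 60°).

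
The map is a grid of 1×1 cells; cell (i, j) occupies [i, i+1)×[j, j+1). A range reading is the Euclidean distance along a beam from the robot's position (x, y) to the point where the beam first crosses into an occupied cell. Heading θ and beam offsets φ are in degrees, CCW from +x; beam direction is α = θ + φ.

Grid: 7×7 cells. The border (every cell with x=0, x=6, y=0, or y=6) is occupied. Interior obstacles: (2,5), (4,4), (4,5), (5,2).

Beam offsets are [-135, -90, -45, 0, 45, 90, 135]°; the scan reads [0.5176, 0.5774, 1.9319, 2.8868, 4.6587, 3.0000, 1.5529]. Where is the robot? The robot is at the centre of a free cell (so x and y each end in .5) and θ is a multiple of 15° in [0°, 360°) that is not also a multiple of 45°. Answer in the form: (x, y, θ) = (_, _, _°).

(x, y, θ) = (2.5, 1.5, 30°)

Candidates: 21 free-cell centres × 16 headings = 336 poses. Raycast each; keep the one whose scan matches to 4 dp.
  (4.5, 3.5, 300°): beam 1 = 3.6235 ≠ 0.5176 ✗
  (2.5, 4.5, 210°): beam 3 = 1.5529 ≠ 1.9319 ✗
  (5.5, 5.5, 30°): beam 1 = 4.6587 ≠ 0.5176 ✗
  (5.5, 4.5, 15°): beam 1 = 4.0415 ≠ 0.5176 ✗
  …
  (2.5, 1.5, 30°): r_1=0.5176, r_2=0.5774, r_3=1.9319, r_4=2.8868, r_5=4.6587, r_6=3.0000, r_7=1.5529 — all match ✓
No second candidate reproduces the full scan.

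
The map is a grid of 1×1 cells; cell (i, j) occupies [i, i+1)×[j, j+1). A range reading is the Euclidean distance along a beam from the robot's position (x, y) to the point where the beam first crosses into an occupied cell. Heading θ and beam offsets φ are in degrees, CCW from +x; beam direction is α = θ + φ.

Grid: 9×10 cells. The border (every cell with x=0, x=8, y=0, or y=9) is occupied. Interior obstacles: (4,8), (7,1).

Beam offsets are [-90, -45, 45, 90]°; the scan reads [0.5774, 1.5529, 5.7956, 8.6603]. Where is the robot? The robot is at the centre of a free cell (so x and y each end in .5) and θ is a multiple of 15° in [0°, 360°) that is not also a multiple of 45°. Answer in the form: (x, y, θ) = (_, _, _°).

Enumerate (i+0.5, j+0.5, θ) over the 54 free cells and 16 admissible headings. For each, cast all 4 beams and compare to the given ranges.
  (3.5, 1.5, 345°): beam 1 = 0.5176 ≠ 0.5774 ✗
  (4.5, 4.5, 105°): beam 1 = 3.6235 ≠ 0.5774 ✗
  (2.5, 8.5, 15°): beam 1 = 7.7646 ≠ 0.5774 ✗
  …
  (2.5, 8.5, 210°): r_1=0.5774, r_2=1.5529, r_3=5.7956, r_4=8.6603 — all match ✓
Only this pose fits every beam.

(x, y, θ) = (2.5, 8.5, 210°)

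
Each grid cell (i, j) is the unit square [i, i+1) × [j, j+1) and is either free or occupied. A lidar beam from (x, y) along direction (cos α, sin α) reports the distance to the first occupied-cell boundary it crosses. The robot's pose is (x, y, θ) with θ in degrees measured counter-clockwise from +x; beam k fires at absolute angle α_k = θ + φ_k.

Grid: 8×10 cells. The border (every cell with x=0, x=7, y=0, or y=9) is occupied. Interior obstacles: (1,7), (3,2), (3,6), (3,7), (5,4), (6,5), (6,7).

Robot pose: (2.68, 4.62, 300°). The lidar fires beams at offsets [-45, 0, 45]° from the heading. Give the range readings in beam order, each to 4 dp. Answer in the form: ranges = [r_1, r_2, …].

ranges = [3.7477, 1.8706, 4.4724]

beam 1: φ=-45°, α=255°
  cosα=-0.2588 sinα=-0.9659 | (2,4) | tMaxX 2.6273 tMaxY 0.6419 | tΔX 3.8637 tΔY 1.0353
    t=0.6419 [y] (2,3)
    t=1.6771 [y] (2,2)
    t=2.6273 [x] (1,2)
    t=2.7124 [y] (1,1)
    t=3.7477 [y] (1,0) — stop
  → r_1 = 3.7477
beam 2: φ=0°, α=300°
  cosα=0.5000 sinα=-0.8660 | (2,4) | tMaxX 0.6400 tMaxY 0.7159 | tΔX 2.0000 tΔY 1.1547
    t=0.6400 [x] (3,4)
    t=0.7159 [y] (3,3)
    t=1.8706 [y] (3,2) — stop
  → r_2 = 1.8706
beam 3: φ=45°, α=345°
  cosα=0.9659 sinα=-0.2588 | (2,4) | tMaxX 0.3313 tMaxY 2.3955 | tΔX 1.0353 tΔY 3.8637
    t=0.3313 [x] (3,4)
    t=1.3666 [x] (4,4)
    t=2.3955 [y] (4,3)
    t=2.4018 [x] (5,3)
    t=3.4371 [x] (6,3)
    t=4.4724 [x] (7,3) — stop
  → r_3 = 4.4724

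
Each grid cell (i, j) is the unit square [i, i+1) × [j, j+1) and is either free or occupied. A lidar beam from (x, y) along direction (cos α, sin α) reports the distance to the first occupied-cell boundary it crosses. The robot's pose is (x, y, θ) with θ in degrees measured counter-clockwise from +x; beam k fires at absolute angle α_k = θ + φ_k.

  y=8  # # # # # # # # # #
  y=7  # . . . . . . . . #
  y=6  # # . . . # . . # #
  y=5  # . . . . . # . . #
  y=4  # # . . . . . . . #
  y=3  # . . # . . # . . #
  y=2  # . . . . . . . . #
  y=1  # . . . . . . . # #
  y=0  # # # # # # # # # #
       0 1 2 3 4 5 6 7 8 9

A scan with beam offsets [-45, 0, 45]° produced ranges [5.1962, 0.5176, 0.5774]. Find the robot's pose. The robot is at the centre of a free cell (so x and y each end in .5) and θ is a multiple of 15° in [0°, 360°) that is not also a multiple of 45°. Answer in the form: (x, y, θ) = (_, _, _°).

(x, y, θ) = (4.5, 3.5, 165°)

Candidates: 48 free-cell centres × 16 headings = 768 poses. Raycast each; keep the one whose scan matches to 4 dp.
  (8.5, 3.5, 60°): beam 1 = 0.5176 ≠ 5.1962 ✗
  (5.5, 5.5, 15°): beam 1 = 0.5774 ≠ 5.1962 ✗
  (7.5, 7.5, 330°): beam 1 = 5.6940 ≠ 5.1962 ✗
  (1.5, 7.5, 285°): beam 1 = 0.5774 ≠ 5.1962 ✗
  (7.5, 2.5, 300°): beam 1 = 1.5529 ≠ 5.1962 ✗
  …
  (4.5, 3.5, 165°): r_1=5.1962, r_2=0.5176, r_3=0.5774 — all match ✓
No second candidate reproduces the full scan.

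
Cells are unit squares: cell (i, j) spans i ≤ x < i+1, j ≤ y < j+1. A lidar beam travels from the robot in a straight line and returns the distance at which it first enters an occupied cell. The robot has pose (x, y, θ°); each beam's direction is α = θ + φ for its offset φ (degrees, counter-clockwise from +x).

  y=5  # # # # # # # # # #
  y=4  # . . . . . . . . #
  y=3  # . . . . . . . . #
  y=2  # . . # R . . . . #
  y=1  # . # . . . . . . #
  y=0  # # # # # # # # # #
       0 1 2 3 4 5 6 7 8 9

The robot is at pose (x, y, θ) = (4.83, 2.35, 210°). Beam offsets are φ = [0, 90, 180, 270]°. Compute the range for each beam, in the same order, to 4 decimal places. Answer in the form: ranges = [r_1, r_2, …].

beam 1: φ=0°, α=210°
  direction (-0.8660, -0.5000); cell (4,2); t to first gridline: x 0.9584, y 0.7000 (then +1.1547 / +2.0000)
    (4,1) via y @ 0.7000
    (3,1) via x @ 0.9584
    (2,1) via x @ 2.1131  # hit
  → r_1 = 2.1131
beam 2: φ=90°, α=300°
  direction (0.5000, -0.8660); cell (4,2); t to first gridline: x 0.3400, y 0.4041 (then +2.0000 / +1.1547)
    (5,2) via x @ 0.3400
    (5,1) via y @ 0.4041
    (5,0) via y @ 1.5588  # hit
  → r_2 = 1.5588
beam 3: φ=180°, α=30°
  direction (0.8660, 0.5000); cell (4,2); t to first gridline: x 0.1963, y 1.3000 (then +1.1547 / +2.0000)
    (5,2) via x @ 0.1963
    (5,3) via y @ 1.3000
    (6,3) via x @ 1.3510
    (7,3) via x @ 2.5057
    (7,4) via y @ 3.3000
    (8,4) via x @ 3.6604
    (9,4) via x @ 4.8151  # hit
  → r_3 = 4.8151
beam 4: φ=270°, α=120°
  direction (-0.5000, 0.8660); cell (4,2); t to first gridline: x 1.6600, y 0.7506 (then +2.0000 / +1.1547)
    (4,3) via y @ 0.7506
    (3,3) via x @ 1.6600
    (3,4) via y @ 1.9053
    (3,5) via y @ 3.0600  # hit
  → r_4 = 3.0600

ranges = [2.1131, 1.5588, 4.8151, 3.0600]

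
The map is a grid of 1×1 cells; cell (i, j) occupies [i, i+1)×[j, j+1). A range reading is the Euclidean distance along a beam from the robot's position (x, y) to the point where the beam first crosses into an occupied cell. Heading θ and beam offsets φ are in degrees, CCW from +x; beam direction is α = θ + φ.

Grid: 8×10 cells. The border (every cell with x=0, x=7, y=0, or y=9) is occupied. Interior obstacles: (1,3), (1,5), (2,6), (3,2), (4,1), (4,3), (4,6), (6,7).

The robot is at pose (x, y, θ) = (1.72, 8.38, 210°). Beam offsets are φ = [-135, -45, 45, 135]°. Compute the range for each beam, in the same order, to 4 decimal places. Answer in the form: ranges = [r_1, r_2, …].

beam 1: φ=-135°, α=75°
  d=(0.2588,0.9659)  start (1,8)  tX=1.0818 tY=0.6419  stride 1/|dx|=3.8637 1/|dy|=1.0353
    cross y-line → (1,9), t=0.6419 (wall)
  → r_1 = 0.6419
beam 2: φ=-45°, α=165°
  d=(-0.9659,0.2588)  start (1,8)  tX=0.7454 tY=2.3955  stride 1/|dx|=1.0353 1/|dy|=3.8637
    cross x-line → (0,8), t=0.7454 (wall)
  → r_2 = 0.7454
beam 3: φ=45°, α=255°
  d=(-0.2588,-0.9659)  start (1,8)  tX=2.7819 tY=0.3934  stride 1/|dx|=3.8637 1/|dy|=1.0353
    cross y-line → (1,7), t=0.3934
    cross y-line → (1,6), t=1.4287
    cross y-line → (1,5), t=2.4640 (wall)
  → r_3 = 2.4640
beam 4: φ=135°, α=345°
  d=(0.9659,-0.2588)  start (1,8)  tX=0.2899 tY=1.4682  stride 1/|dx|=1.0353 1/|dy|=3.8637
    cross x-line → (2,8), t=0.2899
    cross x-line → (3,8), t=1.3252
    cross y-line → (3,7), t=1.4682
    cross x-line → (4,7), t=2.3604
    cross x-line → (5,7), t=3.3957
    cross x-line → (6,7), t=4.4310 (wall)
  → r_4 = 4.4310

ranges = [0.6419, 0.7454, 2.4640, 4.4310]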